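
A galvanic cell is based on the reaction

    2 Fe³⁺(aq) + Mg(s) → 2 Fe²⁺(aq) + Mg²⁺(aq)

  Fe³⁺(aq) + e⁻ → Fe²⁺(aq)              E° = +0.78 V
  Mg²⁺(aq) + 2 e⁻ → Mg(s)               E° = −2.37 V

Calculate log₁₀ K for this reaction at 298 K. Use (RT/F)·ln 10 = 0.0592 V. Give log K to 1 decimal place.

The Fe³⁺/Fe²⁺ couple is reduced (cathode); E°cell = +0.78 − (−2.37) = +3.15 V with n = 2.
At equilibrium E = 0, so log K = nE°cell / 0.0592 = (2)(+3.15) / 0.0592 = 106.4.

log K = 106.4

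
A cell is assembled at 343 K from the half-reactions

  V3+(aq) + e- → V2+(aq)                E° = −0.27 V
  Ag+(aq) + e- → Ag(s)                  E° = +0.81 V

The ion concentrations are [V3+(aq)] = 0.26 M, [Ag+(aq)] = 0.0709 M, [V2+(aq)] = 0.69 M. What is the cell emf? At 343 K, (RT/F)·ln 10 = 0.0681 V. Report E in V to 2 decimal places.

+1.03 V

The Ag⁺/Ag couple has the more positive E°, so it is the cathode; V³⁺/V²⁺ is the anode.
E°cell = +0.81 − (−0.27) = +1.08 V, with n = 1 electron transferred.
Balancing gives Ag+(aq) + V2+(aq) → Ag(s) + V3+(aq); hence Q = [V3+(aq)] / ([Ag+(aq)]·[V2+(aq)]) = 5.31 (log Q = 0.725).
By the Nernst equation, E = +1.08 − (0.0681/1)·(0.725) = +1.03 V.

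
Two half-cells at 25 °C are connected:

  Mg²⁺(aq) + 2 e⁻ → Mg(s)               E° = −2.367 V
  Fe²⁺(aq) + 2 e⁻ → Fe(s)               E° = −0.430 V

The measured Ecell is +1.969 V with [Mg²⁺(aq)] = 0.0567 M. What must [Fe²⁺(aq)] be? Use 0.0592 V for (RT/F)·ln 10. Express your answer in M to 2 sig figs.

0.68 M

With Fe²⁺/Fe at the cathode and Mg²⁺/Mg at the anode, E°cell = −0.430 − (−2.367) = +1.937 V (n = 2).
From the Nernst equation, log Q = n(E° − E)/0.0592 = 2·(+1.937 − (+1.969))/0.0592 = −1.081.
For Fe²⁺(aq) + Mg(s) → Fe(s) + Mg²⁺(aq), the reaction quotient is Q = [Mg²⁺(aq)] / [Fe²⁺(aq)].
Solving for the unknown gives log [Fe²⁺(aq)] = −0.165, so [Fe²⁺(aq)] ≈ 0.68 M.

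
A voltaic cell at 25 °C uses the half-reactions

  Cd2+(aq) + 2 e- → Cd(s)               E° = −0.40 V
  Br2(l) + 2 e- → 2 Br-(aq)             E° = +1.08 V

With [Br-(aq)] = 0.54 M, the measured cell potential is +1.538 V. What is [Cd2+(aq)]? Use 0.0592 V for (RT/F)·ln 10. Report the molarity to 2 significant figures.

0.038 M

The Br₂/Br⁻ couple has the larger reduction potential, so it is the cathode: E°cell = +1.08 − (−0.40) = +1.48 V and n = 2.
Rearranging E = E° − (0.0592/n)·log Q gives log Q = 2(+1.48 − (+1.538))/0.0592 = −1.959.
For Br2(l) + Cd(s) → 2 Br-(aq) + Cd2+(aq), the reaction quotient is Q = [Br-(aq)]^2·[Cd2+(aq)].
Solving for the unknown gives log [Cd2+(aq)] = −1.424, so [Cd2+(aq)] ≈ 0.038 M.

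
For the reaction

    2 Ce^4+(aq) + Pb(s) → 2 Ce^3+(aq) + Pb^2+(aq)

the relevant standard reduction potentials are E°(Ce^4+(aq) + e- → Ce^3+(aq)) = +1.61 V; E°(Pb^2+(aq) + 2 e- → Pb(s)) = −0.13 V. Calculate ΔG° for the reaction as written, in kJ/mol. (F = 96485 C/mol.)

−336 kJ/mol

In the reaction as written Ce^4+(aq) is reduced, so the Ce⁴⁺/Ce³⁺ couple is the cathode and Pb²⁺/Pb is the anode.
E°cell = +1.61 − (−0.13) = +1.74 V; balancing electrons gives n = 2.
ΔG° = −nFE°cell = −(2)(96485)(+1.74) J/mol = −336 kJ/mol.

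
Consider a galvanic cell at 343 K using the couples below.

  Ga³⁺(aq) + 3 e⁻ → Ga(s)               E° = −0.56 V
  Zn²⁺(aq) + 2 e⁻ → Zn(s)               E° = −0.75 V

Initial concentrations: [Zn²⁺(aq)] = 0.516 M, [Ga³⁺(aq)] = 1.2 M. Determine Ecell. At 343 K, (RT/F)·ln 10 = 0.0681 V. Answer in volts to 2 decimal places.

+0.20 V

Since E°(Ga³⁺/Ga) > E°(Zn²⁺/Zn), Ga³⁺/Ga serves as the cathode.
E°cell = E°cat − E°an = −0.56 − (−0.75) = +0.19 V; n = 6.
The balanced reaction is 2 Ga³⁺(aq) + 3 Zn(s) → 2 Ga(s) + 3 Zn²⁺(aq), so Q = [Zn²⁺(aq)]^3 / [Ga³⁺(aq)]^2 = 0.0954 and log Q = −1.020.
E = E° − (0.0681/n)·log Q = +0.19 − (0.0681/6)(−1.020) = +0.20 V.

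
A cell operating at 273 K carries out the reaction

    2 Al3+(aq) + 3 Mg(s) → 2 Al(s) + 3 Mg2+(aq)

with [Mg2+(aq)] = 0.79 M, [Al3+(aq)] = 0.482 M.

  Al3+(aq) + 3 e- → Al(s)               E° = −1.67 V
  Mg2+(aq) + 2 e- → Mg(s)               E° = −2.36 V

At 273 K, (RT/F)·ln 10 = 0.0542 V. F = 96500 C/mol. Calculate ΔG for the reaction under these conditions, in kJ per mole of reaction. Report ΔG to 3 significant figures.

With Al³⁺/Al reduced at the cathode, E°cell = −1.67 − (−2.36) = +0.69 V and n = 6.
Here Q = [Mg2+(aq)]^3 / [Al3+(aq)]^2 = 2.12 (log Q = 0.327), giving E = +0.69 − (0.0542/6)·(0.327) = +0.6870 V.
Finally ΔG = −nFE = −(6)(96500 C/mol)(+0.6870 V) = −398 kJ/mol.

−398 kJ/mol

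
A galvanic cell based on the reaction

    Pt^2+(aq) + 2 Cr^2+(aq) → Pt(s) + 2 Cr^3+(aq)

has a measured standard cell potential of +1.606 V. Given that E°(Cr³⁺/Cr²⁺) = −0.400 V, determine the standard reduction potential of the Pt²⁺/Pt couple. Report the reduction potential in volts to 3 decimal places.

+1.206 V

In the reaction as written the Pt²⁺/Pt couple is reduced (cathode) and Cr³⁺/Cr²⁺ is oxidized (anode), so E°cell = E°(Pt²⁺/Pt) − E°(Cr³⁺/Cr²⁺).
E°(Pt²⁺/Pt) = E°cell + E°(anode) = +1.606 + (−0.400) = +1.206 V.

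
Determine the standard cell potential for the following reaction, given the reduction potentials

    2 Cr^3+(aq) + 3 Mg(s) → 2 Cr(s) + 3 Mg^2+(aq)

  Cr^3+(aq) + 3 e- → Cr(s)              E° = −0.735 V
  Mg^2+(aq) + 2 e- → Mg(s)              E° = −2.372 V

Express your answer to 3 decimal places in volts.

In the reaction as written, Cr^3+(aq) is reduced (cathode) and Mg^2+(aq) is produced by oxidation at the anode.
E°cell = E°(cathode) − E°(anode) = −0.735 − (−2.372) = +1.637 V.

+1.637 V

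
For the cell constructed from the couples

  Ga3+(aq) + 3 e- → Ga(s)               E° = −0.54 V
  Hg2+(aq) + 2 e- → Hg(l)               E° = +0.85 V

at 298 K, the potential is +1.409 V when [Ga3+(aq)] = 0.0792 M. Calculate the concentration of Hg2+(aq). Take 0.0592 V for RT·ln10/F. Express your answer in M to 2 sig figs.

0.81 M

The Hg²⁺/Hg couple has the larger reduction potential, so it is the cathode: E°cell = +0.85 − (−0.54) = +1.39 V and n = 6.
Since E = E° − (0.0592/n)·log Q, log Q = n(E° − E)/0.0592 = −1.926.
The balanced reaction is 3 Hg2+(aq) + 2 Ga(s) → 3 Hg(l) + 2 Ga3+(aq), so Q = [Ga3+(aq)]^2 / [Hg2+(aq)]^3.
Solving for the unknown gives log [Hg2+(aq)] = −0.092, so [Hg2+(aq)] ≈ 0.81 M.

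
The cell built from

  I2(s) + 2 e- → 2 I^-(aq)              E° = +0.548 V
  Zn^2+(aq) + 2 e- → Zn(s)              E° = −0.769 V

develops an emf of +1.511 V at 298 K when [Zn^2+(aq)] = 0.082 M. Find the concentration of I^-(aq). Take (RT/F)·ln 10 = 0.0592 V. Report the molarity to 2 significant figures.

0.0018 M

The I₂/I⁻ couple has the larger reduction potential, so it is the cathode: E°cell = +0.548 − (−0.769) = +1.317 V and n = 2.
From the Nernst equation, log Q = n(E° − E)/0.0592 = 2·(+1.317 − (+1.511))/0.0592 = −6.554.
Balancing electrons gives I2(s) + Zn(s) → 2 I^-(aq) + Zn^2+(aq); thus Q = [I^-(aq)]^2·[Zn^2+(aq)].
Solving for the unknown gives log [I^-(aq)] = −2.734, so [I^-(aq)] ≈ 0.0018 M.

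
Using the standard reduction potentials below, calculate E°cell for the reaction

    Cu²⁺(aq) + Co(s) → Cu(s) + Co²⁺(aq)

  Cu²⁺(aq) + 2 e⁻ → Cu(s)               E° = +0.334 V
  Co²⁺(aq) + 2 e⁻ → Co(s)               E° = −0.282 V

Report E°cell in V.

+0.616 V

In the reaction as written, Cu²⁺(aq) is reduced (cathode) and Co²⁺(aq) is produced by oxidation at the anode.
E°cell = E°(cathode) − E°(anode) = +0.334 − (−0.282) = +0.616 V.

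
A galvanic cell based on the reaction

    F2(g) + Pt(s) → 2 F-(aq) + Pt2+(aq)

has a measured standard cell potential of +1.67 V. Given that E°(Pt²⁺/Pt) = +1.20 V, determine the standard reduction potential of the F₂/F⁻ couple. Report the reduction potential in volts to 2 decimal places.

+2.87 V

In the reaction as written the F₂/F⁻ couple is reduced (cathode) and Pt²⁺/Pt is oxidized (anode), so E°cell = E°(F₂/F⁻) − E°(Pt²⁺/Pt).
E°(F₂/F⁻) = E°cell + E°(anode) = +1.67 + (+1.20) = +2.87 V.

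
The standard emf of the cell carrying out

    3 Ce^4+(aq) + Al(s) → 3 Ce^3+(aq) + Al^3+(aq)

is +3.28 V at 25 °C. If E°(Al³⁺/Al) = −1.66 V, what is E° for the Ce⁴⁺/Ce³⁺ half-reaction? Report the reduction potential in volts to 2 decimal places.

In the reaction as written the Ce⁴⁺/Ce³⁺ couple is reduced (cathode) and Al³⁺/Al is oxidized (anode), so E°cell = E°(Ce⁴⁺/Ce³⁺) − E°(Al³⁺/Al).
E°(Ce⁴⁺/Ce³⁺) = E°cell + E°(anode) = +3.28 + (−1.66) = +1.62 V.

+1.62 V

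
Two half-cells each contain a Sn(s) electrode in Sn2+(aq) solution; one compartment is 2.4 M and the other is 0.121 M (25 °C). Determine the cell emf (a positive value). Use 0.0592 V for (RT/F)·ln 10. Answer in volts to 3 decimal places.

For a concentration cell E°cell = 0, since both electrodes use the same couple.
The compartment with the higher Sn2+(aq) concentration (2.4 M) acts as the cathode; ions are reduced there and produced at the dilute (0.121 M) anode.
With n = 2, Ecell = −(0.0592/2)·log([dilute]/[conc]) = −(0.0592/2)·log(0.121/2.4) = +0.038 V.

0.038 V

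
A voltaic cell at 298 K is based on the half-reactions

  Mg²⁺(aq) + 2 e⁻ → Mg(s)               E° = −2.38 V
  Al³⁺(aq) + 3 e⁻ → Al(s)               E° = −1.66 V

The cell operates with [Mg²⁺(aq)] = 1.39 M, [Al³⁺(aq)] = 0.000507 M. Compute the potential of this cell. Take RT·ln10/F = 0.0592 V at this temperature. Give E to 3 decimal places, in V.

+0.651 V

The Al³⁺/Al couple has the more positive E°, so it is the cathode; Mg²⁺/Mg is the anode.
E°cell = −1.66 − (−2.38) = +0.72 V, with n = 6 electrons transferred.
Balancing gives 2 Al³⁺(aq) + 3 Mg(s) → 2 Al(s) + 3 Mg²⁺(aq); hence Q = [Mg²⁺(aq)]^3 / [Al³⁺(aq)]^2 = 1.04×10^7 (log Q = 7.019).
E = E° − (0.0592/n)·log Q = +0.72 − (0.0592/6)(7.019) = +0.651 V.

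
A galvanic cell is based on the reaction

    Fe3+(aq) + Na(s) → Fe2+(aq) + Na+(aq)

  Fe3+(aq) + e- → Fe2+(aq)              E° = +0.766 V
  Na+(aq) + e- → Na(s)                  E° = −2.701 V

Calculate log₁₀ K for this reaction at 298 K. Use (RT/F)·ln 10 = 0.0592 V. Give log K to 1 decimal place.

log K = 58.6

The Fe³⁺/Fe²⁺ couple is reduced (cathode); E°cell = +0.766 − (−2.701) = +3.467 V with n = 1.
At equilibrium E = 0, so log K = nE°cell / 0.0592 = (1)(+3.467) / 0.0592 = 58.6.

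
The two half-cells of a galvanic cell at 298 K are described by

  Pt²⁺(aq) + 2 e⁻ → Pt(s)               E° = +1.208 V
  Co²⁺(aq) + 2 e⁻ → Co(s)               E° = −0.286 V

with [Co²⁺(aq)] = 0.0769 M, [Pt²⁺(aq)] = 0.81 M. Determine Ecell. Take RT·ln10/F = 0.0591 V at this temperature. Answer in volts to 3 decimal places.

+1.524 V

Since E°(Pt²⁺/Pt) > E°(Co²⁺/Co), Pt²⁺/Pt serves as the cathode.
The standard potential is +1.208 − (−0.286) = +1.494 V and the balanced reaction transfers n = 2 electrons.
For the overall reaction Pt²⁺(aq) + Co(s) → Pt(s) + Co²⁺(aq), Q = [Co²⁺(aq)] / [Pt²⁺(aq)] = 0.0949, giving log Q = −1.023.
E = E° − (0.0591/n)·log Q = +1.494 − (0.0591/2)(−1.023) = +1.524 V.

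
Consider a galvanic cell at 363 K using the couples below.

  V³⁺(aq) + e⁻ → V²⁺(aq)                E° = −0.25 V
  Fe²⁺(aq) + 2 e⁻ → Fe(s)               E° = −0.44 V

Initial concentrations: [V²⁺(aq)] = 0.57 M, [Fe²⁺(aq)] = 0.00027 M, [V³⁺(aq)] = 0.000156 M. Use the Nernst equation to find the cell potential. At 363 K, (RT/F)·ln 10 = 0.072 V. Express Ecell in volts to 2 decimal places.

+0.06 V

V³⁺/V²⁺ is reduced (cathode, E° = −0.25 V) and Fe²⁺/Fe is oxidized (anode).
The standard potential is −0.25 − (−0.44) = +0.19 V and the balanced reaction transfers n = 2 electrons.
The balanced reaction is 2 V³⁺(aq) + Fe(s) → 2 V²⁺(aq) + Fe²⁺(aq), so Q = ([V²⁺(aq)]^2·[Fe²⁺(aq)]) / [V³⁺(aq)]^2 = 3.6×10^3 and log Q = 3.557.
By the Nernst equation, E = +0.19 − (0.072/2)·(3.557) = +0.06 V.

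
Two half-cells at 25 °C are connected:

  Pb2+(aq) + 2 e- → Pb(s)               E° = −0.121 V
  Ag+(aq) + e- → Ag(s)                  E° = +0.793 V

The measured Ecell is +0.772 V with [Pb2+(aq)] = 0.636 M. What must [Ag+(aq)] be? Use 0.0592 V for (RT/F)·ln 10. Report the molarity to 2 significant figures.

0.0032 M

The Ag⁺/Ag couple has the larger reduction potential, so it is the cathode: E°cell = +0.793 − (−0.121) = +0.914 V and n = 2.
From the Nernst equation, log Q = n(E° − E)/0.0592 = 2·(+0.914 − (+0.772))/0.0592 = 4.797.
Balancing electrons gives 2 Ag+(aq) + Pb(s) → 2 Ag(s) + Pb2+(aq); thus Q = [Pb2+(aq)] / [Ag+(aq)]^2.
Substituting the known concentrations and solving, log [Ag+(aq)] = −2.497 and [Ag+(aq)] = 0.0032 M.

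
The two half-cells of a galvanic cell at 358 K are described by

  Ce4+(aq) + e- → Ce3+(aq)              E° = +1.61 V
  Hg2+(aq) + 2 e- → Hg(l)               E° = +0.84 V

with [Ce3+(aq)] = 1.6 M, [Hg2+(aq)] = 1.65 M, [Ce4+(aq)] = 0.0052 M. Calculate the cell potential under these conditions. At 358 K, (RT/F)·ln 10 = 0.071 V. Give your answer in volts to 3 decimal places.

The Ce⁴⁺/Ce³⁺ couple has the more positive E°, so it is the cathode; Hg²⁺/Hg is the anode.
E°cell = +1.61 − (+0.84) = +0.77 V, with n = 2 electrons transferred.
For the overall reaction 2 Ce4+(aq) + Hg(l) → 2 Ce3+(aq) + Hg2+(aq), Q = ([Ce3+(aq)]^2·[Hg2+(aq)]) / [Ce4+(aq)]^2 = 1.56×10^5, giving log Q = 5.194.
E = E° − (0.071/n)·log Q = +0.77 − (0.071/2)(5.194) = +0.586 V.

+0.586 V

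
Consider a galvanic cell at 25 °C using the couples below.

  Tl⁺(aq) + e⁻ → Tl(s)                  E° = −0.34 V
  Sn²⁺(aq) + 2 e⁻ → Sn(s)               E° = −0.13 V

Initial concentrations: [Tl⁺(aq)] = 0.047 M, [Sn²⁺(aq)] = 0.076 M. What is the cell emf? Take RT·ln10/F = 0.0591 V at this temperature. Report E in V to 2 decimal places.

+0.26 V

The Sn²⁺/Sn couple has the more positive E°, so it is the cathode; Tl⁺/Tl is the anode.
E°cell = E°cat − E°an = −0.13 − (−0.34) = +0.21 V; n = 2.
For the overall reaction Sn²⁺(aq) + 2 Tl(s) → Sn(s) + 2 Tl⁺(aq), Q = [Tl⁺(aq)]^2 / [Sn²⁺(aq)] = 0.0291, giving log Q = −1.537.
Applying E = E° − (RT ln10/nF)·log Q gives +0.21 − (0.0591/2)(−1.537) = +0.26 V.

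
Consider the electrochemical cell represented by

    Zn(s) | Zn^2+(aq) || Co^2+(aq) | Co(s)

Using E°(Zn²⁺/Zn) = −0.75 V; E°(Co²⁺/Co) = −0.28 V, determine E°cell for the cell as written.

+0.47 V

By convention the left-hand electrode in cell notation is the anode (oxidation) and the right-hand electrode is the cathode (reduction).
E°cell = E°(right) − E°(left) = −0.28 − (−0.75) = +0.47 V.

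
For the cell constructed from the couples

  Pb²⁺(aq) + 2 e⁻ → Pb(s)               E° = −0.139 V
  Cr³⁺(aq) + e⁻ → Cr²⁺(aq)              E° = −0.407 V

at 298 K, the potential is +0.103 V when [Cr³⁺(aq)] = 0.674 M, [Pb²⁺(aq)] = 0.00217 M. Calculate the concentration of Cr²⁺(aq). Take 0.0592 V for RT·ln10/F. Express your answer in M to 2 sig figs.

0.024 M

With Pb²⁺/Pb at the cathode and Cr³⁺/Cr²⁺ at the anode, E°cell = −0.139 − (−0.407) = +0.268 V (n = 2).
Since E = E° − (0.0592/n)·log Q, log Q = n(E° − E)/0.0592 = 5.574.
Balancing electrons gives Pb²⁺(aq) + 2 Cr²⁺(aq) → Pb(s) + 2 Cr³⁺(aq); thus Q = [Cr³⁺(aq)]^2 / ([Pb²⁺(aq)]·[Cr²⁺(aq)]^2).
Substituting the known concentrations and solving, log [Cr²⁺(aq)] = −1.627 and [Cr²⁺(aq)] = 0.024 M.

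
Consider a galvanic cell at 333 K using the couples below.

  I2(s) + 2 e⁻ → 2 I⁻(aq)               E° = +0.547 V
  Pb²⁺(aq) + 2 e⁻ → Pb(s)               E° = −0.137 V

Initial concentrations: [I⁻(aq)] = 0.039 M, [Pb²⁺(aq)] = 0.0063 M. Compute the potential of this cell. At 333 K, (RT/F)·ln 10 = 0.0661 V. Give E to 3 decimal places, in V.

+0.850 V

Since E°(I₂/I⁻) > E°(Pb²⁺/Pb), I₂/I⁻ serves as the cathode.
E°cell = E°cat − E°an = +0.547 − (−0.137) = +0.684 V; n = 2.
For the overall reaction I2(s) + Pb(s) → 2 I⁻(aq) + Pb²⁺(aq), Q = [I⁻(aq)]^2·[Pb²⁺(aq)] = 9.58×10^−6, giving log Q = −5.019.
E = E° − (0.0661/n)·log Q = +0.684 − (0.0661/2)(−5.019) = +0.850 V.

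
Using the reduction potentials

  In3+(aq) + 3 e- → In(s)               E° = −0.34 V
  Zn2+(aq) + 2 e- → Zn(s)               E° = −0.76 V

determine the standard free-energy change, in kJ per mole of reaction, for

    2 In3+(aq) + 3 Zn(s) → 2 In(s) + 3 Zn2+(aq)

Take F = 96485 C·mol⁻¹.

−243 kJ/mol

In the reaction as written In3+(aq) is reduced, so the In³⁺/In couple is the cathode and Zn²⁺/Zn is the anode.
E°cell = −0.34 − (−0.76) = +0.42 V; balancing electrons gives n = 6.
ΔG° = −nFE°cell = −(6)(96485)(+0.42) J/mol = −243 kJ/mol.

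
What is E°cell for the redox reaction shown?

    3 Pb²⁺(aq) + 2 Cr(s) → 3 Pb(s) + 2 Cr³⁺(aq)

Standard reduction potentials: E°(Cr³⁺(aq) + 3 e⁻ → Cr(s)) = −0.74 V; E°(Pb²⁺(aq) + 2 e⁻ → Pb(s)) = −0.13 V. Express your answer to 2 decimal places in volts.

+0.61 V

Pb²⁺(aq) gains electrons, so the Pb²⁺/Pb couple is the cathode; the Cr³⁺/Cr couple is the anode.
E°cell = E°(cathode) − E°(anode) = −0.13 − (−0.74) = +0.61 V.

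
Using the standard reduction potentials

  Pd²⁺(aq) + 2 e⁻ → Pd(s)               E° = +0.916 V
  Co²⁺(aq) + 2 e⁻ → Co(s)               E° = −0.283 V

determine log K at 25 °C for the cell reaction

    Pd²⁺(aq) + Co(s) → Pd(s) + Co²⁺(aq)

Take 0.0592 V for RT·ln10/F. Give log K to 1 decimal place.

The Pd²⁺/Pd couple is reduced (cathode); E°cell = +0.916 − (−0.283) = +1.199 V with n = 2.
At equilibrium E = 0, so log K = nE°cell / 0.0592 = (2)(+1.199) / 0.0592 = 40.5.

log K = 40.5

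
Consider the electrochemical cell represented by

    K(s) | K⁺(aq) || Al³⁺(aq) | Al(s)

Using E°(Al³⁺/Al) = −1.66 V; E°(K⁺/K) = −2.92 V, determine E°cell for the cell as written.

By convention the left-hand electrode in cell notation is the anode (oxidation) and the right-hand electrode is the cathode (reduction).
E°cell = E°(right) − E°(left) = −1.66 − (−2.92) = +1.26 V.

+1.26 V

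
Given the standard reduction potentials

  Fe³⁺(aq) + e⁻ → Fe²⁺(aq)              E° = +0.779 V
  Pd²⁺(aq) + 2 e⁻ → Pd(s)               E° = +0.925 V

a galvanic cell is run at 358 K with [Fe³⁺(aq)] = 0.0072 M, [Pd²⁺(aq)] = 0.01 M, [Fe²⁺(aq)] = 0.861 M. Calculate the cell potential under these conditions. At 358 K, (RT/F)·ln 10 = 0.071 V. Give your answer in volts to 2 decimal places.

+0.22 V

The Pd²⁺/Pd couple has the more positive E°, so it is the cathode; Fe³⁺/Fe²⁺ is the anode.
E°cell = +0.925 − (+0.779) = +0.146 V, with n = 2 electrons transferred.
For the overall reaction Pd²⁺(aq) + 2 Fe²⁺(aq) → Pd(s) + 2 Fe³⁺(aq), Q = [Fe³⁺(aq)]^2 / ([Pd²⁺(aq)]·[Fe²⁺(aq)]^2) = 0.00699, giving log Q = −2.155.
By the Nernst equation, E = +0.146 − (0.071/2)·(−2.155) = +0.22 V.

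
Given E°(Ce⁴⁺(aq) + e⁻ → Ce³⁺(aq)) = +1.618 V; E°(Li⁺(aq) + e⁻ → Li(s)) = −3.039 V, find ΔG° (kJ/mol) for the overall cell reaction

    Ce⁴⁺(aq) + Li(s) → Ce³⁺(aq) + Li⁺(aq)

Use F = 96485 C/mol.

−449 kJ/mol

In the reaction as written Ce⁴⁺(aq) is reduced, so the Ce⁴⁺/Ce³⁺ couple is the cathode and Li⁺/Li is the anode.
E°cell = +1.618 − (−3.039) = +4.657 V; balancing electrons gives n = 1.
ΔG° = −nFE°cell = −(1)(96485)(+4.657) J/mol = −449 kJ/mol.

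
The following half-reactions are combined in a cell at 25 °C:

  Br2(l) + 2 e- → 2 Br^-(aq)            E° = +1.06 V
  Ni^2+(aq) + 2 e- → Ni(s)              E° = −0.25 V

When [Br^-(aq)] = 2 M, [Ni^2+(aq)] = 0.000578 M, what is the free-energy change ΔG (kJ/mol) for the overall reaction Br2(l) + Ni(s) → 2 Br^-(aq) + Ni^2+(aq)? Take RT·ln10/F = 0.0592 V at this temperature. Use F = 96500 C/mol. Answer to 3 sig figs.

−268 kJ/mol

With Br₂/Br⁻ reduced at the cathode, E°cell = +1.06 − (−0.25) = +1.31 V and n = 2.
Here Q = [Br^-(aq)]^2·[Ni^2+(aq)] = 0.00231 (log Q = −2.636), giving E = +1.31 − (0.0592/2)·(−2.636) = +1.3880 V.
Then ΔG = −nFE = −2 × 96500 × +1.3880 J/mol = −268 kJ/mol.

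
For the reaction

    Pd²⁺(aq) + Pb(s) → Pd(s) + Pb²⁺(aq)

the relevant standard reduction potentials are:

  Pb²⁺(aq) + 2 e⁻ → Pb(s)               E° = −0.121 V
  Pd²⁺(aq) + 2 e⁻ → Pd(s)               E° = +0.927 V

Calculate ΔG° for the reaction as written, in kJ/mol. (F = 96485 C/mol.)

In the reaction as written Pd²⁺(aq) is reduced, so the Pd²⁺/Pd couple is the cathode and Pb²⁺/Pb is the anode.
E°cell = +0.927 − (−0.121) = +1.048 V; balancing electrons gives n = 2.
ΔG° = −nFE°cell = −(2)(96485)(+1.048) J/mol = −202 kJ/mol.

−202 kJ/mol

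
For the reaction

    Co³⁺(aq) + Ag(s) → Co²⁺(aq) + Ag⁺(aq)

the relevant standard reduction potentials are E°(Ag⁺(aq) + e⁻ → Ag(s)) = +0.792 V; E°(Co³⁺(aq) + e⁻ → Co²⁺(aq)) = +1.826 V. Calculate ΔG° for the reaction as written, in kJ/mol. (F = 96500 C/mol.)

−99.8 kJ/mol

In the reaction as written Co³⁺(aq) is reduced, so the Co³⁺/Co²⁺ couple is the cathode and Ag⁺/Ag is the anode.
E°cell = +1.826 − (+0.792) = +1.034 V; balancing electrons gives n = 1.
ΔG° = −nFE°cell = −(1)(96500)(+1.034) J/mol = −99.8 kJ/mol.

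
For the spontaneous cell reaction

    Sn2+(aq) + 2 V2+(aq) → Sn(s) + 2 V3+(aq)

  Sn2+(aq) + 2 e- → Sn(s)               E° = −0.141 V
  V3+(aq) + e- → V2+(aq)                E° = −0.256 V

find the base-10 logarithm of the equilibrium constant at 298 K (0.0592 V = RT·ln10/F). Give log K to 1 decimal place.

log K = 3.9

The Sn²⁺/Sn couple is reduced (cathode); E°cell = −0.141 − (−0.256) = +0.115 V with n = 2.
At equilibrium E = 0, so log K = nE°cell / 0.0592 = (2)(+0.115) / 0.0592 = 3.9.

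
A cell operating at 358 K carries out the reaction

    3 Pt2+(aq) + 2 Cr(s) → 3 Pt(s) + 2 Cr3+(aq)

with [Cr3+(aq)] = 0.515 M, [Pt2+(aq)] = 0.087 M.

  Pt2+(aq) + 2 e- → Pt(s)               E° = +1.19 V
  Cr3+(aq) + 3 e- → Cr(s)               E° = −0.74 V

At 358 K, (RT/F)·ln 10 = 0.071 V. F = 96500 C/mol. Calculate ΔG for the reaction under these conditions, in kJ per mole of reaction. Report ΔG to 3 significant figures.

−1100 kJ/mol

With Pt²⁺/Pt reduced at the cathode, E°cell = +1.19 − (−0.74) = +1.93 V and n = 6.
The reaction quotient is [Cr3+(aq)]^2 / [Pt2+(aq)]^3 = 403; by Nernst, E = +1.93 − (0.071/6)(2.605) = +1.8992 V.
Finally ΔG = −nFE = −(6)(96500 C/mol)(+1.8992 V) = −1100 kJ/mol.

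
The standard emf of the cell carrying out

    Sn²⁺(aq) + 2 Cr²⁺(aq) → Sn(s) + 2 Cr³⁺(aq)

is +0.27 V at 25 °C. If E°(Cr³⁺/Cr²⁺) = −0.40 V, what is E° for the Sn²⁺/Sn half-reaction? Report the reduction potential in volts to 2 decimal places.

In the reaction as written the Sn²⁺/Sn couple is reduced (cathode) and Cr³⁺/Cr²⁺ is oxidized (anode), so E°cell = E°(Sn²⁺/Sn) − E°(Cr³⁺/Cr²⁺).
E°(Sn²⁺/Sn) = E°cell + E°(anode) = +0.27 + (−0.40) = −0.13 V.

−0.13 V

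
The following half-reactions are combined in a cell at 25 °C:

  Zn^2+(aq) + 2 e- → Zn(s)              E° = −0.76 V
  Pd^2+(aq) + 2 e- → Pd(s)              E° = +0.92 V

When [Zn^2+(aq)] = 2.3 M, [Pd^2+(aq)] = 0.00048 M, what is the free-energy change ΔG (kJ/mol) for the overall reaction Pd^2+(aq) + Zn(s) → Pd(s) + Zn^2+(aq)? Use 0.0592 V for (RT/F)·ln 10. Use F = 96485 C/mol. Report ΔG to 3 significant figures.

−303 kJ/mol

E°cell = +0.92 − (−0.76) = +1.68 V; the balanced reaction transfers n = 2 electrons.
The reaction quotient is [Zn^2+(aq)] / [Pd^2+(aq)] = 4.79×10^3; by Nernst, E = +1.68 − (0.0592/2)(3.680) = +1.5711 V.
Finally ΔG = −nFE = −(2)(96485 C/mol)(+1.5711 V) = −303 kJ/mol.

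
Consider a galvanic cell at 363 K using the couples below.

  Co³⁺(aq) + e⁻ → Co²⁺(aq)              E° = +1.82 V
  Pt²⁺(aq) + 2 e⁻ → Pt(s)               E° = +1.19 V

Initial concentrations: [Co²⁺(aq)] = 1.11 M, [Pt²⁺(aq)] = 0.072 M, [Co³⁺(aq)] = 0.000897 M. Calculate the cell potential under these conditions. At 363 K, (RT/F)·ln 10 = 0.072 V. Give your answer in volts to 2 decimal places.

The Co³⁺/Co²⁺ couple has the more positive E°, so it is the cathode; Pt²⁺/Pt is the anode.
E°cell = +1.82 − (+1.19) = +0.63 V, with n = 2 electrons transferred.
For the overall reaction 2 Co³⁺(aq) + Pt(s) → 2 Co²⁺(aq) + Pt²⁺(aq), Q = ([Co²⁺(aq)]^2·[Pt²⁺(aq)]) / [Co³⁺(aq)]^2 = 1.1×10^5, giving log Q = 5.042.
By the Nernst equation, E = +0.63 − (0.072/2)·(5.042) = +0.45 V.

+0.45 V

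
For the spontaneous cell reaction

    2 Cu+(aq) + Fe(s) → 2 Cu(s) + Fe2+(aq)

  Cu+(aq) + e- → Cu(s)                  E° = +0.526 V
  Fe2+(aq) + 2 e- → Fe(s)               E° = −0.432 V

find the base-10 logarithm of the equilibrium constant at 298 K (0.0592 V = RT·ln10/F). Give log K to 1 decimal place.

log K = 32.4

The Cu⁺/Cu couple is reduced (cathode); E°cell = +0.526 − (−0.432) = +0.958 V with n = 2.
At equilibrium E = 0, so log K = nE°cell / 0.0592 = (2)(+0.958) / 0.0592 = 32.4.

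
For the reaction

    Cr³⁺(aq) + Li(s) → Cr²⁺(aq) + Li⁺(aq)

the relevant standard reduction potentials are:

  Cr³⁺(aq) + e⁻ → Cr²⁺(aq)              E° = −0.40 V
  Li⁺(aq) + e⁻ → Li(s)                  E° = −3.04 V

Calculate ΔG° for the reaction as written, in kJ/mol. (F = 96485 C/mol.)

In the reaction as written Cr³⁺(aq) is reduced, so the Cr³⁺/Cr²⁺ couple is the cathode and Li⁺/Li is the anode.
E°cell = −0.40 − (−3.04) = +2.64 V; balancing electrons gives n = 1.
ΔG° = −nFE°cell = −(1)(96485)(+2.64) J/mol = −255 kJ/mol.

−255 kJ/mol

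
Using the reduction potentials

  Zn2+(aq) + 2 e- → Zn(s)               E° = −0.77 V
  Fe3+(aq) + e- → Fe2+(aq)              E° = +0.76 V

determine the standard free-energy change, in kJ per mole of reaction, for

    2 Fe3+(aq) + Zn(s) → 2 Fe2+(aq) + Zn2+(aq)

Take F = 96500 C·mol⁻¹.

In the reaction as written Fe3+(aq) is reduced, so the Fe³⁺/Fe²⁺ couple is the cathode and Zn²⁺/Zn is the anode.
E°cell = +0.76 − (−0.77) = +1.53 V; balancing electrons gives n = 2.
ΔG° = −nFE°cell = −(2)(96500)(+1.53) J/mol = −295 kJ/mol.

−295 kJ/mol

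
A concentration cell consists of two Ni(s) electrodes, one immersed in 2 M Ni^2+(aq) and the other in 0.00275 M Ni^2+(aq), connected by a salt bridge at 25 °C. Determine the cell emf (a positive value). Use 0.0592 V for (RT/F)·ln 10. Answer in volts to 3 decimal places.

For a concentration cell E°cell = 0, since both electrodes use the same couple.
The compartment with the higher Ni^2+(aq) concentration (2 M) acts as the cathode; ions are reduced there and produced at the dilute (0.00275 M) anode.
With n = 2, Ecell = −(0.0592/2)·log([dilute]/[conc]) = −(0.0592/2)·log(0.00275/2) = +0.085 V.

0.085 V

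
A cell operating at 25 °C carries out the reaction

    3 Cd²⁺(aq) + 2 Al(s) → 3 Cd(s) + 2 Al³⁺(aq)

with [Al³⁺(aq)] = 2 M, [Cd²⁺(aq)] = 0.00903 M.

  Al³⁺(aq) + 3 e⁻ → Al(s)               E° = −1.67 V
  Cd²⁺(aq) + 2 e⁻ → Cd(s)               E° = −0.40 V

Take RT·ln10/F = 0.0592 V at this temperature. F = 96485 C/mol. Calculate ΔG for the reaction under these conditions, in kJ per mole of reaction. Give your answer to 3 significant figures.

−697 kJ/mol

With Cd²⁺/Cd reduced at the cathode, E°cell = −0.40 − (−1.67) = +1.27 V and n = 6.
Here Q = [Al³⁺(aq)]^2 / [Cd²⁺(aq)]^3 = 5.43×10^6 (log Q = 6.735), giving E = +1.27 − (0.0592/6)·(6.735) = +1.2035 V.
ΔG = −nFE = −(6)(96485)(+1.2035) J/mol = −697 kJ/mol.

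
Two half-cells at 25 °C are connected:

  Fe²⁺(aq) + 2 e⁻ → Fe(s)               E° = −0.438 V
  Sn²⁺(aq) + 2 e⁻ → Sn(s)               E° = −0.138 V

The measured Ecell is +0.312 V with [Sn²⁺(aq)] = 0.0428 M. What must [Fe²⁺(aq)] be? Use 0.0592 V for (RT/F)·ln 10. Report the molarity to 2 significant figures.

Sn²⁺/Sn is the cathode (higher E°); E°cell = −0.138 − (−0.438) = +0.300 V with n = 2.
Rearranging E = E° − (0.0592/n)·log Q gives log Q = 2(+0.300 − (+0.312))/0.0592 = −0.405.
For Sn²⁺(aq) + Fe(s) → Sn(s) + Fe²⁺(aq), the reaction quotient is Q = [Fe²⁺(aq)] / [Sn²⁺(aq)].
Substituting the known concentrations and solving, log [Fe²⁺(aq)] = −1.774 and [Fe²⁺(aq)] = 0.017 M.

0.017 M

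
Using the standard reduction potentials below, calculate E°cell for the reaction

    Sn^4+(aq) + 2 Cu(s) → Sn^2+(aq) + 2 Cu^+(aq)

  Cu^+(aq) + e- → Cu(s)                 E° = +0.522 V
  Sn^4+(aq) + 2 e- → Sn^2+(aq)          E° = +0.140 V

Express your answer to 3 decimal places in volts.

In the reaction as written, Sn^4+(aq) is reduced (cathode) and Cu^+(aq) is produced by oxidation at the anode.
E°cell = E°(cathode) − E°(anode) = +0.140 − (+0.522) = −0.382 V.

−0.382 V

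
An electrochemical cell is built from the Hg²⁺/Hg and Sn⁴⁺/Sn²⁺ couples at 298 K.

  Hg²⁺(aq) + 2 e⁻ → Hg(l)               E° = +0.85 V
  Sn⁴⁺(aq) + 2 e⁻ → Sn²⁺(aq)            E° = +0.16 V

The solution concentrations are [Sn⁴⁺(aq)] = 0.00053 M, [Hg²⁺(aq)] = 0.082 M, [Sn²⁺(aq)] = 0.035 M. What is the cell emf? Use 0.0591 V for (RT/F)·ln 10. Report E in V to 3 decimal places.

+0.712 V

Hg²⁺/Hg is reduced (cathode, E° = +0.85 V) and Sn⁴⁺/Sn²⁺ is oxidized (anode).
E°cell = E°cat − E°an = +0.85 − (+0.16) = +0.69 V; n = 2.
Balancing gives Hg²⁺(aq) + Sn²⁺(aq) → Hg(l) + Sn⁴⁺(aq); hence Q = [Sn⁴⁺(aq)] / ([Hg²⁺(aq)]·[Sn²⁺(aq)]) = 0.185 (log Q = −0.734).
Applying E = E° − (RT ln10/nF)·log Q gives +0.69 − (0.0591/2)(−0.734) = +0.712 V.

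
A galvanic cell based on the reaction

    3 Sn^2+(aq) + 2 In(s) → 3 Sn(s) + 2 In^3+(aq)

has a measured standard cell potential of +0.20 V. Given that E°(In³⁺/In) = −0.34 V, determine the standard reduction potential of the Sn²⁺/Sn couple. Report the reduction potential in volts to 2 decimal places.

In the reaction as written the Sn²⁺/Sn couple is reduced (cathode) and In³⁺/In is oxidized (anode), so E°cell = E°(Sn²⁺/Sn) − E°(In³⁺/In).
E°(Sn²⁺/Sn) = E°cell + E°(anode) = +0.20 + (−0.34) = −0.14 V.

−0.14 V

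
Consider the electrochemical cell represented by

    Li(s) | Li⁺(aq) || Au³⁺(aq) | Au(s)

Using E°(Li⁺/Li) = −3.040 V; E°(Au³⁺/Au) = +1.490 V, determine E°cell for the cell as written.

+4.530 V

By convention the left-hand electrode in cell notation is the anode (oxidation) and the right-hand electrode is the cathode (reduction).
E°cell = E°(right) − E°(left) = +1.490 − (−3.040) = +4.530 V.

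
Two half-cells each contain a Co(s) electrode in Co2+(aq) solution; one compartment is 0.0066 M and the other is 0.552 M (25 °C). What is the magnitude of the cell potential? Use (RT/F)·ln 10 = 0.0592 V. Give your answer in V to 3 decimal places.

0.057 V

For a concentration cell E°cell = 0, since both electrodes use the same couple.
The compartment with the higher Co2+(aq) concentration (0.552 M) acts as the cathode; ions are reduced there and produced at the dilute (0.0066 M) anode.
With n = 2, Ecell = −(0.0592/2)·log([dilute]/[conc]) = −(0.0592/2)·log(0.0066/0.552) = +0.057 V.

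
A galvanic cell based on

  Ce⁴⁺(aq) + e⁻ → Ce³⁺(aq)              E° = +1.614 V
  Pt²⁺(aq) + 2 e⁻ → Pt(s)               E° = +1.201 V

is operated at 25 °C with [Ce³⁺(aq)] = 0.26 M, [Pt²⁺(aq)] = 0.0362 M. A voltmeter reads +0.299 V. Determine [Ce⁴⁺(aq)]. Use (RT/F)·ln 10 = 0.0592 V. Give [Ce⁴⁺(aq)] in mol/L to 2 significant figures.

0.00059 M

With Ce⁴⁺/Ce³⁺ at the cathode and Pt²⁺/Pt at the anode, E°cell = +1.614 − (+1.201) = +0.413 V (n = 2).
Rearranging E = E° − (0.0592/n)·log Q gives log Q = 2(+0.413 − (+0.299))/0.0592 = 3.851.
Balancing electrons gives 2 Ce⁴⁺(aq) + Pt(s) → 2 Ce³⁺(aq) + Pt²⁺(aq); thus Q = ([Ce³⁺(aq)]^2·[Pt²⁺(aq)]) / [Ce⁴⁺(aq)]^2.
Isolating [Ce⁴⁺(aq)] in Q = 10^{3.851} yields log [Ce⁴⁺(aq)] = −3.231, i.e. 0.00059 M.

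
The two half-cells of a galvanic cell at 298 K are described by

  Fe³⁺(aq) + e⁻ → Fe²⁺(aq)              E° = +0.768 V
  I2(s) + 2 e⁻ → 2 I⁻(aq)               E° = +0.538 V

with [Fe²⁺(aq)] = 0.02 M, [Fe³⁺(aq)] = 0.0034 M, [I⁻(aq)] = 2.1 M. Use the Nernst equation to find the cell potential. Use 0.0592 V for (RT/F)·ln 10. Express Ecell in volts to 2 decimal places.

Fe³⁺/Fe²⁺ is reduced (cathode, E° = +0.768 V) and I₂/I⁻ is oxidized (anode).
E°cell = +0.768 − (+0.538) = +0.230 V, with n = 2 electrons transferred.
The balanced reaction is 2 Fe³⁺(aq) + 2 I⁻(aq) → 2 Fe²⁺(aq) + I2(s), so Q = [Fe²⁺(aq)]^2 / ([Fe³⁺(aq)]^2·[I⁻(aq)]^2) = 7.85 and log Q = 0.895.
Applying E = E° − (RT ln10/nF)·log Q gives +0.230 − (0.0592/2)(0.895) = +0.20 V.

+0.20 V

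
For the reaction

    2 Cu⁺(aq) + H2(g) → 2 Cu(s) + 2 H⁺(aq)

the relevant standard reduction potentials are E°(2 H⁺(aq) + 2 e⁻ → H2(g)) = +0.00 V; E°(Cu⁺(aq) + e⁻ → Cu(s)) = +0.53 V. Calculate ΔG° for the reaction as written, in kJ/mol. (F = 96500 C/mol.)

−102 kJ/mol

In the reaction as written Cu⁺(aq) is reduced, so the Cu⁺/Cu couple is the cathode and 2H⁺/H₂ is the anode.
E°cell = +0.53 − (+0.00) = +0.53 V; balancing electrons gives n = 2.
ΔG° = −nFE°cell = −(2)(96500)(+0.53) J/mol = −102 kJ/mol.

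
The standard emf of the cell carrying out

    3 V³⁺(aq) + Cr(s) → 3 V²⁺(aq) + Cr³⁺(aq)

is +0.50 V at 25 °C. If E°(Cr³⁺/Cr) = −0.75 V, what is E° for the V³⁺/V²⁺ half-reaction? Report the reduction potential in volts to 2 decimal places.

In the reaction as written the V³⁺/V²⁺ couple is reduced (cathode) and Cr³⁺/Cr is oxidized (anode), so E°cell = E°(V³⁺/V²⁺) − E°(Cr³⁺/Cr).
E°(V³⁺/V²⁺) = E°cell + E°(anode) = +0.50 + (−0.75) = −0.25 V.

−0.25 V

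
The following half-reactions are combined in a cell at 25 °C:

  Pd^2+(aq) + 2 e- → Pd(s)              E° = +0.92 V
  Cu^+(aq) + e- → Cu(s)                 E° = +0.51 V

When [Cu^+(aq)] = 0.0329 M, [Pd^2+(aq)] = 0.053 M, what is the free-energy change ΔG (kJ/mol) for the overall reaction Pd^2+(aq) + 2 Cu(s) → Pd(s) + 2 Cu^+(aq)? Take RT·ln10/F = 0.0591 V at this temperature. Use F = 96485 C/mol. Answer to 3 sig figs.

The standard cell potential is +0.92 − (+0.51) = +0.41 V, with n = 2 electrons in the balanced equation.
The reaction quotient is [Cu^+(aq)]^2 / [Pd^2+(aq)] = 0.0204; by Nernst, E = +0.41 − (0.0591/2)(−1.690) = +0.4599 V.
Finally ΔG = −nFE = −(2)(96485 C/mol)(+0.4599 V) = −88.7 kJ/mol.

−88.7 kJ/mol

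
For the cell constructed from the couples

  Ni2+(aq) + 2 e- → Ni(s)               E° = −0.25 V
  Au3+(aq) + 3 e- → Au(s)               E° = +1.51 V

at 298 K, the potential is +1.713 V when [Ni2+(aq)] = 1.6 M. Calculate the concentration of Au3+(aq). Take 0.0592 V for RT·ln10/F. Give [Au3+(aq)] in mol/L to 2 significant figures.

Au³⁺/Au is the cathode (higher E°); E°cell = +1.51 − (−0.25) = +1.76 V with n = 6.
Rearranging E = E° − (0.0592/n)·log Q gives log Q = 6(+1.76 − (+1.713))/0.0592 = 4.764.
For 2 Au3+(aq) + 3 Ni(s) → 2 Au(s) + 3 Ni2+(aq), the reaction quotient is Q = [Ni2+(aq)]^3 / [Au3+(aq)]^2.
Solving for the unknown gives log [Au3+(aq)] = −2.076, so [Au3+(aq)] ≈ 0.0084 M.

0.0084 M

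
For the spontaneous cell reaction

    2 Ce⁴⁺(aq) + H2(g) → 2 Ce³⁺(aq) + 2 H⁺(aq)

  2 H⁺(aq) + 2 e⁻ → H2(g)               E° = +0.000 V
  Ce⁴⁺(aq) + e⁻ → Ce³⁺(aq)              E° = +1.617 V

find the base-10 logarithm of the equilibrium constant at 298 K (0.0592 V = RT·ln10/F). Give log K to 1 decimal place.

The Ce⁴⁺/Ce³⁺ couple is reduced (cathode); E°cell = +1.617 − (+0.000) = +1.617 V with n = 2.
At equilibrium E = 0, so log K = nE°cell / 0.0592 = (2)(+1.617) / 0.0592 = 54.6.

log K = 54.6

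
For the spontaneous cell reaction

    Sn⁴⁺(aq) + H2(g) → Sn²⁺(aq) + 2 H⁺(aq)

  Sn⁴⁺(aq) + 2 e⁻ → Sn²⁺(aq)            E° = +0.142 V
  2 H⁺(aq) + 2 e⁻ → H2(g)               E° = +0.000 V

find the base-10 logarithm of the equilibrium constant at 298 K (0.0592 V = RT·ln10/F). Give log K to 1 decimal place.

log K = 4.8

The Sn⁴⁺/Sn²⁺ couple is reduced (cathode); E°cell = +0.142 − (+0.000) = +0.142 V with n = 2.
At equilibrium E = 0, so log K = nE°cell / 0.0592 = (2)(+0.142) / 0.0592 = 4.8.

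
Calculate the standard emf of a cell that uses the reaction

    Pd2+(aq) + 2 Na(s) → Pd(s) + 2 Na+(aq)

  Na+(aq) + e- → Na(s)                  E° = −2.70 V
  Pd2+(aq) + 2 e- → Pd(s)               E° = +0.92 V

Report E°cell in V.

+3.62 V

Pd2+(aq) gains electrons, so the Pd²⁺/Pd couple is the cathode; the Na⁺/Na couple is the anode.
E°cell = E°(cathode) − E°(anode) = +0.92 − (−2.70) = +3.62 V.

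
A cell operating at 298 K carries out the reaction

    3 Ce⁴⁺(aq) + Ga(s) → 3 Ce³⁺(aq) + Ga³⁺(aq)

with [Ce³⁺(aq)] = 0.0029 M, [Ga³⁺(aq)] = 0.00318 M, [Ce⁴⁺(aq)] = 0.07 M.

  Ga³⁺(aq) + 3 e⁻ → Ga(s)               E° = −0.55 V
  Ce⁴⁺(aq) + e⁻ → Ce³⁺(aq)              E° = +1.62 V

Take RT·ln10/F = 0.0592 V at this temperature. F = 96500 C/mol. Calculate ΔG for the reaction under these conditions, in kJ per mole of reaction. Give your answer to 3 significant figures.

−666 kJ/mol

With Ce⁴⁺/Ce³⁺ reduced at the cathode, E°cell = +1.62 − (−0.55) = +2.17 V and n = 3.
Here Q = ([Ce³⁺(aq)]^3·[Ga³⁺(aq)]) / [Ce⁴⁺(aq)]^3 = 2.26×10^−7 (log Q = −6.646), giving E = +2.17 − (0.0592/3)·(−6.646) = +2.3011 V.
ΔG = −nFE = −(3)(96500)(+2.3011) J/mol = −666 kJ/mol.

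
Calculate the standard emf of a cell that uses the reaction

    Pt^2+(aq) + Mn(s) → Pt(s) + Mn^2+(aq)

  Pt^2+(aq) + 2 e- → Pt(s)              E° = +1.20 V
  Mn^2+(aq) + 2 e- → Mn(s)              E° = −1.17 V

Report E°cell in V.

+2.37 V

In the reaction as written, Pt^2+(aq) is reduced (cathode) and Mn^2+(aq) is produced by oxidation at the anode.
E°cell = E°(cathode) − E°(anode) = +1.20 − (−1.17) = +2.37 V.
The positive value indicates the reaction is spontaneous as written.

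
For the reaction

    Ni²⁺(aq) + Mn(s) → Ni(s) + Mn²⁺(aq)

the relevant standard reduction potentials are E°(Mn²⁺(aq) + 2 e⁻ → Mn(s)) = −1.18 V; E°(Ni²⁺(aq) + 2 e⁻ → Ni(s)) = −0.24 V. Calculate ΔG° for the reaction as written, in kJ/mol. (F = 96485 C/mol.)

−181 kJ/mol

In the reaction as written Ni²⁺(aq) is reduced, so the Ni²⁺/Ni couple is the cathode and Mn²⁺/Mn is the anode.
E°cell = −0.24 − (−1.18) = +0.94 V; balancing electrons gives n = 2.
ΔG° = −nFE°cell = −(2)(96485)(+0.94) J/mol = −181 kJ/mol.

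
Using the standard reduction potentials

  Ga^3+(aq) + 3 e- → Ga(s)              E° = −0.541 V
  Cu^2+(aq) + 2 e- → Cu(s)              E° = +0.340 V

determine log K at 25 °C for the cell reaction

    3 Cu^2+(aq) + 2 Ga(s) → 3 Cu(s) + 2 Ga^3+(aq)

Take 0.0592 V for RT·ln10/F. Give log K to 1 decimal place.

log K = 89.3

The Cu²⁺/Cu couple is reduced (cathode); E°cell = +0.340 − (−0.541) = +0.881 V with n = 6.
At equilibrium E = 0, so log K = nE°cell / 0.0592 = (6)(+0.881) / 0.0592 = 89.3.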